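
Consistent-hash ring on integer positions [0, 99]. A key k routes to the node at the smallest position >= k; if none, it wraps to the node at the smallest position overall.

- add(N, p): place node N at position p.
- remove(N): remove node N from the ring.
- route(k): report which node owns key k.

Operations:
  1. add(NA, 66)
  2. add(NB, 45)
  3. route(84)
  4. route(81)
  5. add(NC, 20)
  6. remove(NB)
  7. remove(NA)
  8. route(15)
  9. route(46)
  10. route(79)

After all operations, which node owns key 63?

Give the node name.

Answer: NC

Derivation:
Op 1: add NA@66 -> ring=[66:NA]
Op 2: add NB@45 -> ring=[45:NB,66:NA]
Op 3: route key 84: none >= 84, wrap to smallest pos 45 -> NB
Op 4: route key 81: none >= 81, wrap to smallest pos 45 -> NB
Op 5: add NC@20 -> ring=[20:NC,45:NB,66:NA]
Op 6: remove NB -> ring=[20:NC,66:NA]
Op 7: remove NA -> ring=[20:NC]
Op 8: route key 15: smallest pos >= 15 is 20 -> NC
Op 9: route key 46: none >= 46, wrap to smallest pos 20 -> NC
Op 10: route key 79: none >= 79, wrap to smallest pos 20 -> NC
Final route key 63: none >= 63, wrap to smallest pos 20 -> NC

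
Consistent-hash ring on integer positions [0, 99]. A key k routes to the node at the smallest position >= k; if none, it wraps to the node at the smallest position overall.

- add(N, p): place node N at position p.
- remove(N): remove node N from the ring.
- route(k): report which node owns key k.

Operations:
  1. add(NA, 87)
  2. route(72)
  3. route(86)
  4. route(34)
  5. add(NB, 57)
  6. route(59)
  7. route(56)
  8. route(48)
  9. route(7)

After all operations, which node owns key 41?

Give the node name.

Answer: NB

Derivation:
Op 1: add NA@87 -> ring=[87:NA]
Op 2: route key 72: smallest pos >= 72 is 87 -> NA
Op 3: route key 86: smallest pos >= 86 is 87 -> NA
Op 4: route key 34: smallest pos >= 34 is 87 -> NA
Op 5: add NB@57 -> ring=[57:NB,87:NA]
Op 6: route key 59: smallest pos >= 59 is 87 -> NA
Op 7: route key 56: smallest pos >= 56 is 57 -> NB
Op 8: route key 48: smallest pos >= 48 is 57 -> NB
Op 9: route key 7: smallest pos >= 7 is 57 -> NB
Final route key 41: smallest pos >= 41 is 57 -> NB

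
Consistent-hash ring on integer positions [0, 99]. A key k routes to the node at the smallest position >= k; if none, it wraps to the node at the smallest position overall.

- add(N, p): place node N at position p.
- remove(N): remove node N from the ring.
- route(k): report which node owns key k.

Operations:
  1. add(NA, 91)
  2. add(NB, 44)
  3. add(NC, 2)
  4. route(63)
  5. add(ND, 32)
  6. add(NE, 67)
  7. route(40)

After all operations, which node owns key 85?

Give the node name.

Op 1: add NA@91 -> ring=[91:NA]
Op 2: add NB@44 -> ring=[44:NB,91:NA]
Op 3: add NC@2 -> ring=[2:NC,44:NB,91:NA]
Op 4: route key 63: smallest pos >= 63 is 91 -> NA
Op 5: add ND@32 -> ring=[2:NC,32:ND,44:NB,91:NA]
Op 6: add NE@67 -> ring=[2:NC,32:ND,44:NB,67:NE,91:NA]
Op 7: route key 40: smallest pos >= 40 is 44 -> NB
Final route key 85: smallest pos >= 85 is 91 -> NA

Answer: NA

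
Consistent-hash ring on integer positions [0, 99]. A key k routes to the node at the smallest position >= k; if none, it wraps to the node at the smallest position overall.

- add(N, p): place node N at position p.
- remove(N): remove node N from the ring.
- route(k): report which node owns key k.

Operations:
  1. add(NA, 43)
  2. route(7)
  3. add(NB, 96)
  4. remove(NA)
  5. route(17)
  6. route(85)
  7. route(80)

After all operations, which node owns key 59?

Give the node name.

Answer: NB

Derivation:
Op 1: add NA@43 -> ring=[43:NA]
Op 2: route key 7: smallest pos >= 7 is 43 -> NA
Op 3: add NB@96 -> ring=[43:NA,96:NB]
Op 4: remove NA -> ring=[96:NB]
Op 5: route key 17: smallest pos >= 17 is 96 -> NB
Op 6: route key 85: smallest pos >= 85 is 96 -> NB
Op 7: route key 80: smallest pos >= 80 is 96 -> NB
Final route key 59: smallest pos >= 59 is 96 -> NB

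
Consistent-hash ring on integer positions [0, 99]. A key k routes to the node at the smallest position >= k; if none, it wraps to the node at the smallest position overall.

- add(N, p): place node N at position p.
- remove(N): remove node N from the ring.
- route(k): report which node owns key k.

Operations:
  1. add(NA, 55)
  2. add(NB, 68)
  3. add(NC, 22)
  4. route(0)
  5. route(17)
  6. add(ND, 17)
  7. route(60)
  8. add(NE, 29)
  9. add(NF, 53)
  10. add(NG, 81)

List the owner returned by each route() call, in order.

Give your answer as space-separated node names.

Answer: NC NC NB

Derivation:
Op 1: add NA@55 -> ring=[55:NA]
Op 2: add NB@68 -> ring=[55:NA,68:NB]
Op 3: add NC@22 -> ring=[22:NC,55:NA,68:NB]
Op 4: route key 0: smallest pos >= 0 is 22 -> NC
Op 5: route key 17: smallest pos >= 17 is 22 -> NC
Op 6: add ND@17 -> ring=[17:ND,22:NC,55:NA,68:NB]
Op 7: route key 60: smallest pos >= 60 is 68 -> NB
Op 8: add NE@29 -> ring=[17:ND,22:NC,29:NE,55:NA,68:NB]
Op 9: add NF@53 -> ring=[17:ND,22:NC,29:NE,53:NF,55:NA,68:NB]
Op 10: add NG@81 -> ring=[17:ND,22:NC,29:NE,53:NF,55:NA,68:NB,81:NG]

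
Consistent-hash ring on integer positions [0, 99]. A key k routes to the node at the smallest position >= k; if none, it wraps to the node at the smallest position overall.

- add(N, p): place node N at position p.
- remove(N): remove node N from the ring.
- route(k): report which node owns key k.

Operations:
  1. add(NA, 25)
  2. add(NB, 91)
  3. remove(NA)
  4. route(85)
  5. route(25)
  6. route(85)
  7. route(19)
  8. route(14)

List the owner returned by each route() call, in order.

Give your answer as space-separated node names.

Answer: NB NB NB NB NB

Derivation:
Op 1: add NA@25 -> ring=[25:NA]
Op 2: add NB@91 -> ring=[25:NA,91:NB]
Op 3: remove NA -> ring=[91:NB]
Op 4: route key 85: smallest pos >= 85 is 91 -> NB
Op 5: route key 25: smallest pos >= 25 is 91 -> NB
Op 6: route key 85: smallest pos >= 85 is 91 -> NB
Op 7: route key 19: smallest pos >= 19 is 91 -> NB
Op 8: route key 14: smallest pos >= 14 is 91 -> NB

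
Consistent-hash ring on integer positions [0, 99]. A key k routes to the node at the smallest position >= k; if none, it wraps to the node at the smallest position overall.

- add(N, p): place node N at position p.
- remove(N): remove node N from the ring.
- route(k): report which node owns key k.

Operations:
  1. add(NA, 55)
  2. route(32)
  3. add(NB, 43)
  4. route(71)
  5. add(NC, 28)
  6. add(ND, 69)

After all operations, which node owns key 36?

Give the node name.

Op 1: add NA@55 -> ring=[55:NA]
Op 2: route key 32: smallest pos >= 32 is 55 -> NA
Op 3: add NB@43 -> ring=[43:NB,55:NA]
Op 4: route key 71: none >= 71, wrap to smallest pos 43 -> NB
Op 5: add NC@28 -> ring=[28:NC,43:NB,55:NA]
Op 6: add ND@69 -> ring=[28:NC,43:NB,55:NA,69:ND]
Final route key 36: smallest pos >= 36 is 43 -> NB

Answer: NB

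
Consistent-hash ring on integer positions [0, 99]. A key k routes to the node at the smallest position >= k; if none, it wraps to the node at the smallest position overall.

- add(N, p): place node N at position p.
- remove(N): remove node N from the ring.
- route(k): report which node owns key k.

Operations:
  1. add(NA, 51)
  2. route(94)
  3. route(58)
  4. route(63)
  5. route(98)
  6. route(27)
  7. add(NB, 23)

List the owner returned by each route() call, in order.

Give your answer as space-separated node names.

Answer: NA NA NA NA NA

Derivation:
Op 1: add NA@51 -> ring=[51:NA]
Op 2: route key 94: none >= 94, wrap to smallest pos 51 -> NA
Op 3: route key 58: none >= 58, wrap to smallest pos 51 -> NA
Op 4: route key 63: none >= 63, wrap to smallest pos 51 -> NA
Op 5: route key 98: none >= 98, wrap to smallest pos 51 -> NA
Op 6: route key 27: smallest pos >= 27 is 51 -> NA
Op 7: add NB@23 -> ring=[23:NB,51:NA]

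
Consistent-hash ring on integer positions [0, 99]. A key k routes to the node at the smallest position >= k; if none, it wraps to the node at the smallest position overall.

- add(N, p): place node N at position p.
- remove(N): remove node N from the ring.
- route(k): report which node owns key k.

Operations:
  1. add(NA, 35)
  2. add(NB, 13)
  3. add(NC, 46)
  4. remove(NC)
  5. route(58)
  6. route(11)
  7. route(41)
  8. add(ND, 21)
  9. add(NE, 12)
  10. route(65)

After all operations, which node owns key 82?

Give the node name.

Answer: NE

Derivation:
Op 1: add NA@35 -> ring=[35:NA]
Op 2: add NB@13 -> ring=[13:NB,35:NA]
Op 3: add NC@46 -> ring=[13:NB,35:NA,46:NC]
Op 4: remove NC -> ring=[13:NB,35:NA]
Op 5: route key 58: none >= 58, wrap to smallest pos 13 -> NB
Op 6: route key 11: smallest pos >= 11 is 13 -> NB
Op 7: route key 41: none >= 41, wrap to smallest pos 13 -> NB
Op 8: add ND@21 -> ring=[13:NB,21:ND,35:NA]
Op 9: add NE@12 -> ring=[12:NE,13:NB,21:ND,35:NA]
Op 10: route key 65: none >= 65, wrap to smallest pos 12 -> NE
Final route key 82: none >= 82, wrap to smallest pos 12 -> NE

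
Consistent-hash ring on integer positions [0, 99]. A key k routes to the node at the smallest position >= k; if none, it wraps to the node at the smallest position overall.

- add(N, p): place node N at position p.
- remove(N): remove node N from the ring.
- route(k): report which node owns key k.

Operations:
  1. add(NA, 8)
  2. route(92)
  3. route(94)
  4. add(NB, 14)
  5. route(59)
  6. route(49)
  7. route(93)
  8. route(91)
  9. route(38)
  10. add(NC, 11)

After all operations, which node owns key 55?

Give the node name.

Answer: NA

Derivation:
Op 1: add NA@8 -> ring=[8:NA]
Op 2: route key 92: none >= 92, wrap to smallest pos 8 -> NA
Op 3: route key 94: none >= 94, wrap to smallest pos 8 -> NA
Op 4: add NB@14 -> ring=[8:NA,14:NB]
Op 5: route key 59: none >= 59, wrap to smallest pos 8 -> NA
Op 6: route key 49: none >= 49, wrap to smallest pos 8 -> NA
Op 7: route key 93: none >= 93, wrap to smallest pos 8 -> NA
Op 8: route key 91: none >= 91, wrap to smallest pos 8 -> NA
Op 9: route key 38: none >= 38, wrap to smallest pos 8 -> NA
Op 10: add NC@11 -> ring=[8:NA,11:NC,14:NB]
Final route key 55: none >= 55, wrap to smallest pos 8 -> NA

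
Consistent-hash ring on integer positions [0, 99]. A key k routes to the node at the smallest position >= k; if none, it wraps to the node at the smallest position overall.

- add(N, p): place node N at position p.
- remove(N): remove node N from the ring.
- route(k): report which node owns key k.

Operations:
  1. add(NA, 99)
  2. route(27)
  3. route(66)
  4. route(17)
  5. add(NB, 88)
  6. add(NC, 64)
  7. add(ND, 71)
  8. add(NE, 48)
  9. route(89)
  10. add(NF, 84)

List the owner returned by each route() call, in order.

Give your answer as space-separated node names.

Answer: NA NA NA NA

Derivation:
Op 1: add NA@99 -> ring=[99:NA]
Op 2: route key 27: smallest pos >= 27 is 99 -> NA
Op 3: route key 66: smallest pos >= 66 is 99 -> NA
Op 4: route key 17: smallest pos >= 17 is 99 -> NA
Op 5: add NB@88 -> ring=[88:NB,99:NA]
Op 6: add NC@64 -> ring=[64:NC,88:NB,99:NA]
Op 7: add ND@71 -> ring=[64:NC,71:ND,88:NB,99:NA]
Op 8: add NE@48 -> ring=[48:NE,64:NC,71:ND,88:NB,99:NA]
Op 9: route key 89: smallest pos >= 89 is 99 -> NA
Op 10: add NF@84 -> ring=[48:NE,64:NC,71:ND,84:NF,88:NB,99:NA]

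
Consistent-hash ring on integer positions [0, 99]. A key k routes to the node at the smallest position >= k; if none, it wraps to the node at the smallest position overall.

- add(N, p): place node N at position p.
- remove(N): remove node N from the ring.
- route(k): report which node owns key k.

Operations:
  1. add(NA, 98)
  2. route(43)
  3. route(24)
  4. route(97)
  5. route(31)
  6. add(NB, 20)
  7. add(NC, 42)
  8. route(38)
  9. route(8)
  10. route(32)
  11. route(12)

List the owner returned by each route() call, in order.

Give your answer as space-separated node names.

Op 1: add NA@98 -> ring=[98:NA]
Op 2: route key 43: smallest pos >= 43 is 98 -> NA
Op 3: route key 24: smallest pos >= 24 is 98 -> NA
Op 4: route key 97: smallest pos >= 97 is 98 -> NA
Op 5: route key 31: smallest pos >= 31 is 98 -> NA
Op 6: add NB@20 -> ring=[20:NB,98:NA]
Op 7: add NC@42 -> ring=[20:NB,42:NC,98:NA]
Op 8: route key 38: smallest pos >= 38 is 42 -> NC
Op 9: route key 8: smallest pos >= 8 is 20 -> NB
Op 10: route key 32: smallest pos >= 32 is 42 -> NC
Op 11: route key 12: smallest pos >= 12 is 20 -> NB

Answer: NA NA NA NA NC NB NC NB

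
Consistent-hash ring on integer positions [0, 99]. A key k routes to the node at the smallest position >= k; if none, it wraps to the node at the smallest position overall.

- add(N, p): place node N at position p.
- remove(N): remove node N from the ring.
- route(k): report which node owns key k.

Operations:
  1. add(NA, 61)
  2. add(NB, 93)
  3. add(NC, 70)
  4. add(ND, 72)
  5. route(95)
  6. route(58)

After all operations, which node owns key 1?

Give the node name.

Op 1: add NA@61 -> ring=[61:NA]
Op 2: add NB@93 -> ring=[61:NA,93:NB]
Op 3: add NC@70 -> ring=[61:NA,70:NC,93:NB]
Op 4: add ND@72 -> ring=[61:NA,70:NC,72:ND,93:NB]
Op 5: route key 95: none >= 95, wrap to smallest pos 61 -> NA
Op 6: route key 58: smallest pos >= 58 is 61 -> NA
Final route key 1: smallest pos >= 1 is 61 -> NA

Answer: NA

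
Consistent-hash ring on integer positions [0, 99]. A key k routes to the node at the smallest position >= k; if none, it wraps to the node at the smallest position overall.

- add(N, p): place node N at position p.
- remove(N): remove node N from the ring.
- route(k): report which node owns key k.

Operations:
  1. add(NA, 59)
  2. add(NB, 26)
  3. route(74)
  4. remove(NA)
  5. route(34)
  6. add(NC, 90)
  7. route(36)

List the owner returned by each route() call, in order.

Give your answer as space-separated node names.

Op 1: add NA@59 -> ring=[59:NA]
Op 2: add NB@26 -> ring=[26:NB,59:NA]
Op 3: route key 74: none >= 74, wrap to smallest pos 26 -> NB
Op 4: remove NA -> ring=[26:NB]
Op 5: route key 34: none >= 34, wrap to smallest pos 26 -> NB
Op 6: add NC@90 -> ring=[26:NB,90:NC]
Op 7: route key 36: smallest pos >= 36 is 90 -> NC

Answer: NB NB NC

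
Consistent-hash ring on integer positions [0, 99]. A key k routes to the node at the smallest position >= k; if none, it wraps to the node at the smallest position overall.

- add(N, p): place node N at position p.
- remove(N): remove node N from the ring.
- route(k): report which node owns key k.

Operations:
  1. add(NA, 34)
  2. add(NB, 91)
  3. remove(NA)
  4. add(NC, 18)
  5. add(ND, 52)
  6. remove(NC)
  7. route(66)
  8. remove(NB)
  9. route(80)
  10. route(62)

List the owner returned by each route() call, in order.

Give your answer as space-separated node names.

Answer: NB ND ND

Derivation:
Op 1: add NA@34 -> ring=[34:NA]
Op 2: add NB@91 -> ring=[34:NA,91:NB]
Op 3: remove NA -> ring=[91:NB]
Op 4: add NC@18 -> ring=[18:NC,91:NB]
Op 5: add ND@52 -> ring=[18:NC,52:ND,91:NB]
Op 6: remove NC -> ring=[52:ND,91:NB]
Op 7: route key 66: smallest pos >= 66 is 91 -> NB
Op 8: remove NB -> ring=[52:ND]
Op 9: route key 80: none >= 80, wrap to smallest pos 52 -> ND
Op 10: route key 62: none >= 62, wrap to smallest pos 52 -> ND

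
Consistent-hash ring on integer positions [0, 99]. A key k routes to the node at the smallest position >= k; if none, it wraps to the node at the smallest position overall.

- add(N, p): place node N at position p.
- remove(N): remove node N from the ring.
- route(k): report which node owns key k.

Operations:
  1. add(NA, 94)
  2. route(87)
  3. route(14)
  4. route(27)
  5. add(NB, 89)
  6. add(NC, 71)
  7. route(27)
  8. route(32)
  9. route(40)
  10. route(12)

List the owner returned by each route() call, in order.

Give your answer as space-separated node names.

Op 1: add NA@94 -> ring=[94:NA]
Op 2: route key 87: smallest pos >= 87 is 94 -> NA
Op 3: route key 14: smallest pos >= 14 is 94 -> NA
Op 4: route key 27: smallest pos >= 27 is 94 -> NA
Op 5: add NB@89 -> ring=[89:NB,94:NA]
Op 6: add NC@71 -> ring=[71:NC,89:NB,94:NA]
Op 7: route key 27: smallest pos >= 27 is 71 -> NC
Op 8: route key 32: smallest pos >= 32 is 71 -> NC
Op 9: route key 40: smallest pos >= 40 is 71 -> NC
Op 10: route key 12: smallest pos >= 12 is 71 -> NC

Answer: NA NA NA NC NC NC NC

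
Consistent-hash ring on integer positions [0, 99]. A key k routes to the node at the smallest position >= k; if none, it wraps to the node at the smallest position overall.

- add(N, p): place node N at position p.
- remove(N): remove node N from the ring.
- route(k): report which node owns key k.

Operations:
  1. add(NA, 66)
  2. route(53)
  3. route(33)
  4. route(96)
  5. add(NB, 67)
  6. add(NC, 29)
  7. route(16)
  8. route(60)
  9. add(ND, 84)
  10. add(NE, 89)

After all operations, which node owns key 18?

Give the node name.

Answer: NC

Derivation:
Op 1: add NA@66 -> ring=[66:NA]
Op 2: route key 53: smallest pos >= 53 is 66 -> NA
Op 3: route key 33: smallest pos >= 33 is 66 -> NA
Op 4: route key 96: none >= 96, wrap to smallest pos 66 -> NA
Op 5: add NB@67 -> ring=[66:NA,67:NB]
Op 6: add NC@29 -> ring=[29:NC,66:NA,67:NB]
Op 7: route key 16: smallest pos >= 16 is 29 -> NC
Op 8: route key 60: smallest pos >= 60 is 66 -> NA
Op 9: add ND@84 -> ring=[29:NC,66:NA,67:NB,84:ND]
Op 10: add NE@89 -> ring=[29:NC,66:NA,67:NB,84:ND,89:NE]
Final route key 18: smallest pos >= 18 is 29 -> NC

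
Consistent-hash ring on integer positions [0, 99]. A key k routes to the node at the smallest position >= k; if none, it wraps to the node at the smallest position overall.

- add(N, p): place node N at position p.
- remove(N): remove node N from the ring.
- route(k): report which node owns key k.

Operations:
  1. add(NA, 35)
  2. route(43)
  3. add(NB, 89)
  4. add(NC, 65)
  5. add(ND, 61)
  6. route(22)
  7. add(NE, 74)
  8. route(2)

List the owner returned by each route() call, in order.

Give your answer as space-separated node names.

Answer: NA NA NA

Derivation:
Op 1: add NA@35 -> ring=[35:NA]
Op 2: route key 43: none >= 43, wrap to smallest pos 35 -> NA
Op 3: add NB@89 -> ring=[35:NA,89:NB]
Op 4: add NC@65 -> ring=[35:NA,65:NC,89:NB]
Op 5: add ND@61 -> ring=[35:NA,61:ND,65:NC,89:NB]
Op 6: route key 22: smallest pos >= 22 is 35 -> NA
Op 7: add NE@74 -> ring=[35:NA,61:ND,65:NC,74:NE,89:NB]
Op 8: route key 2: smallest pos >= 2 is 35 -> NA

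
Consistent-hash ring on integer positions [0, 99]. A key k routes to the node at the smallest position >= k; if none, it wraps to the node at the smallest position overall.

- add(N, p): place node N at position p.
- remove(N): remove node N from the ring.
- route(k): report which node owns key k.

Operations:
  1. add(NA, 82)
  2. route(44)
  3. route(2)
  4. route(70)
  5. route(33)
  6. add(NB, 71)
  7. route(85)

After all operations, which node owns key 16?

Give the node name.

Op 1: add NA@82 -> ring=[82:NA]
Op 2: route key 44: smallest pos >= 44 is 82 -> NA
Op 3: route key 2: smallest pos >= 2 is 82 -> NA
Op 4: route key 70: smallest pos >= 70 is 82 -> NA
Op 5: route key 33: smallest pos >= 33 is 82 -> NA
Op 6: add NB@71 -> ring=[71:NB,82:NA]
Op 7: route key 85: none >= 85, wrap to smallest pos 71 -> NB
Final route key 16: smallest pos >= 16 is 71 -> NB

Answer: NB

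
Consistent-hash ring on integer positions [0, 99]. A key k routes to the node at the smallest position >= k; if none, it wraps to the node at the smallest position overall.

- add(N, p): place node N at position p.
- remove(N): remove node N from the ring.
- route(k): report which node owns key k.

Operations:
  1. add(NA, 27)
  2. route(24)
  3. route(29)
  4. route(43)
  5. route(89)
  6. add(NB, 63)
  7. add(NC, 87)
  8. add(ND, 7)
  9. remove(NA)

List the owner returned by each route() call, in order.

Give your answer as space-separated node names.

Answer: NA NA NA NA

Derivation:
Op 1: add NA@27 -> ring=[27:NA]
Op 2: route key 24: smallest pos >= 24 is 27 -> NA
Op 3: route key 29: none >= 29, wrap to smallest pos 27 -> NA
Op 4: route key 43: none >= 43, wrap to smallest pos 27 -> NA
Op 5: route key 89: none >= 89, wrap to smallest pos 27 -> NA
Op 6: add NB@63 -> ring=[27:NA,63:NB]
Op 7: add NC@87 -> ring=[27:NA,63:NB,87:NC]
Op 8: add ND@7 -> ring=[7:ND,27:NA,63:NB,87:NC]
Op 9: remove NA -> ring=[7:ND,63:NB,87:NC]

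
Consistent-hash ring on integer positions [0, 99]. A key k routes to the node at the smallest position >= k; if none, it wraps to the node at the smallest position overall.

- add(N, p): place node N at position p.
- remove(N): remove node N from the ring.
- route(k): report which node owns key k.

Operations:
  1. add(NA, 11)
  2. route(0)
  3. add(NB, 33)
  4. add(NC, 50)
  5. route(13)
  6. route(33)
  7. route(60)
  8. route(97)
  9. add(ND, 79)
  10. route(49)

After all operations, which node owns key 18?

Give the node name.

Answer: NB

Derivation:
Op 1: add NA@11 -> ring=[11:NA]
Op 2: route key 0: smallest pos >= 0 is 11 -> NA
Op 3: add NB@33 -> ring=[11:NA,33:NB]
Op 4: add NC@50 -> ring=[11:NA,33:NB,50:NC]
Op 5: route key 13: smallest pos >= 13 is 33 -> NB
Op 6: route key 33: smallest pos >= 33 is 33 -> NB
Op 7: route key 60: none >= 60, wrap to smallest pos 11 -> NA
Op 8: route key 97: none >= 97, wrap to smallest pos 11 -> NA
Op 9: add ND@79 -> ring=[11:NA,33:NB,50:NC,79:ND]
Op 10: route key 49: smallest pos >= 49 is 50 -> NC
Final route key 18: smallest pos >= 18 is 33 -> NB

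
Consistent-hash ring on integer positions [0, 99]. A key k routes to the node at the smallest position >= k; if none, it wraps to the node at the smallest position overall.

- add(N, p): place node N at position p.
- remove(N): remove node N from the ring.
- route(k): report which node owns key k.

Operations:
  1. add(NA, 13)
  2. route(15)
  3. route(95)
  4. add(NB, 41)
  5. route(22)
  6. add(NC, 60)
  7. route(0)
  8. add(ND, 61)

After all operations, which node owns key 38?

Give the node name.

Op 1: add NA@13 -> ring=[13:NA]
Op 2: route key 15: none >= 15, wrap to smallest pos 13 -> NA
Op 3: route key 95: none >= 95, wrap to smallest pos 13 -> NA
Op 4: add NB@41 -> ring=[13:NA,41:NB]
Op 5: route key 22: smallest pos >= 22 is 41 -> NB
Op 6: add NC@60 -> ring=[13:NA,41:NB,60:NC]
Op 7: route key 0: smallest pos >= 0 is 13 -> NA
Op 8: add ND@61 -> ring=[13:NA,41:NB,60:NC,61:ND]
Final route key 38: smallest pos >= 38 is 41 -> NB

Answer: NB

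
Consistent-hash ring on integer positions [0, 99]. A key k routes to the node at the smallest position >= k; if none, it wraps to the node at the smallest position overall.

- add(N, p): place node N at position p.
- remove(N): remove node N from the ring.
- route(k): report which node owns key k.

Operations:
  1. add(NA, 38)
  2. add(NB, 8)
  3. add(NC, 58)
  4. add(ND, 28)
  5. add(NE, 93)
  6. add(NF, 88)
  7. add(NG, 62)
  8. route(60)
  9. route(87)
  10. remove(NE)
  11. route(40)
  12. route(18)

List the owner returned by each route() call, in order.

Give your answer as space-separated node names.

Answer: NG NF NC ND

Derivation:
Op 1: add NA@38 -> ring=[38:NA]
Op 2: add NB@8 -> ring=[8:NB,38:NA]
Op 3: add NC@58 -> ring=[8:NB,38:NA,58:NC]
Op 4: add ND@28 -> ring=[8:NB,28:ND,38:NA,58:NC]
Op 5: add NE@93 -> ring=[8:NB,28:ND,38:NA,58:NC,93:NE]
Op 6: add NF@88 -> ring=[8:NB,28:ND,38:NA,58:NC,88:NF,93:NE]
Op 7: add NG@62 -> ring=[8:NB,28:ND,38:NA,58:NC,62:NG,88:NF,93:NE]
Op 8: route key 60: smallest pos >= 60 is 62 -> NG
Op 9: route key 87: smallest pos >= 87 is 88 -> NF
Op 10: remove NE -> ring=[8:NB,28:ND,38:NA,58:NC,62:NG,88:NF]
Op 11: route key 40: smallest pos >= 40 is 58 -> NC
Op 12: route key 18: smallest pos >= 18 is 28 -> ND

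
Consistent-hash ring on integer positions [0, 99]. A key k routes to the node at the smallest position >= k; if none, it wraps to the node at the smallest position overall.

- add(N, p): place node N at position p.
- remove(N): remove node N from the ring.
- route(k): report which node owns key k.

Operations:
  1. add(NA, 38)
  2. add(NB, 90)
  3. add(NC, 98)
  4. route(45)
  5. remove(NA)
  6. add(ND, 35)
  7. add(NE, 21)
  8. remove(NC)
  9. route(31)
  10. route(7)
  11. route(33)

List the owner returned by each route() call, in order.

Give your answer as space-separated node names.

Answer: NB ND NE ND

Derivation:
Op 1: add NA@38 -> ring=[38:NA]
Op 2: add NB@90 -> ring=[38:NA,90:NB]
Op 3: add NC@98 -> ring=[38:NA,90:NB,98:NC]
Op 4: route key 45: smallest pos >= 45 is 90 -> NB
Op 5: remove NA -> ring=[90:NB,98:NC]
Op 6: add ND@35 -> ring=[35:ND,90:NB,98:NC]
Op 7: add NE@21 -> ring=[21:NE,35:ND,90:NB,98:NC]
Op 8: remove NC -> ring=[21:NE,35:ND,90:NB]
Op 9: route key 31: smallest pos >= 31 is 35 -> ND
Op 10: route key 7: smallest pos >= 7 is 21 -> NE
Op 11: route key 33: smallest pos >= 33 is 35 -> ND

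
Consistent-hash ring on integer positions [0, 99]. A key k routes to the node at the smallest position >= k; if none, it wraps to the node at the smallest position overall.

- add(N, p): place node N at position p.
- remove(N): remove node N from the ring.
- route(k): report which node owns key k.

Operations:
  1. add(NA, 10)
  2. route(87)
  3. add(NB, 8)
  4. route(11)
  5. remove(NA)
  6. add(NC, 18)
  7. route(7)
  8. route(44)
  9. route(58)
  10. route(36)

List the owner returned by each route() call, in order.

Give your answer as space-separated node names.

Answer: NA NB NB NB NB NB

Derivation:
Op 1: add NA@10 -> ring=[10:NA]
Op 2: route key 87: none >= 87, wrap to smallest pos 10 -> NA
Op 3: add NB@8 -> ring=[8:NB,10:NA]
Op 4: route key 11: none >= 11, wrap to smallest pos 8 -> NB
Op 5: remove NA -> ring=[8:NB]
Op 6: add NC@18 -> ring=[8:NB,18:NC]
Op 7: route key 7: smallest pos >= 7 is 8 -> NB
Op 8: route key 44: none >= 44, wrap to smallest pos 8 -> NB
Op 9: route key 58: none >= 58, wrap to smallest pos 8 -> NB
Op 10: route key 36: none >= 36, wrap to smallest pos 8 -> NB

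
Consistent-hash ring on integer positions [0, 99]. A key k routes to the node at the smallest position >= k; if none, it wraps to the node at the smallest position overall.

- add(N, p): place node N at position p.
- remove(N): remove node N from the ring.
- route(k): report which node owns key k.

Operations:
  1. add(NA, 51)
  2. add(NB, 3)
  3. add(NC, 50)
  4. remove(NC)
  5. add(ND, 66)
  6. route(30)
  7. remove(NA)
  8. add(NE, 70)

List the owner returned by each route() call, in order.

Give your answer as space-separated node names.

Op 1: add NA@51 -> ring=[51:NA]
Op 2: add NB@3 -> ring=[3:NB,51:NA]
Op 3: add NC@50 -> ring=[3:NB,50:NC,51:NA]
Op 4: remove NC -> ring=[3:NB,51:NA]
Op 5: add ND@66 -> ring=[3:NB,51:NA,66:ND]
Op 6: route key 30: smallest pos >= 30 is 51 -> NA
Op 7: remove NA -> ring=[3:NB,66:ND]
Op 8: add NE@70 -> ring=[3:NB,66:ND,70:NE]

Answer: NA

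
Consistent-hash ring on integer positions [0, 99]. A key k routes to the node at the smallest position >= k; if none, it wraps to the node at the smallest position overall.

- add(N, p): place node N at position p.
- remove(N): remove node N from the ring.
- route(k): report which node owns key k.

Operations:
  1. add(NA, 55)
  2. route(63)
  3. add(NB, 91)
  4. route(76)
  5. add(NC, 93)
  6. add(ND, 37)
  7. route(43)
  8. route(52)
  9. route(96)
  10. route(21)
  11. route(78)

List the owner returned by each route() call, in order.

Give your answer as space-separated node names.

Answer: NA NB NA NA ND ND NB

Derivation:
Op 1: add NA@55 -> ring=[55:NA]
Op 2: route key 63: none >= 63, wrap to smallest pos 55 -> NA
Op 3: add NB@91 -> ring=[55:NA,91:NB]
Op 4: route key 76: smallest pos >= 76 is 91 -> NB
Op 5: add NC@93 -> ring=[55:NA,91:NB,93:NC]
Op 6: add ND@37 -> ring=[37:ND,55:NA,91:NB,93:NC]
Op 7: route key 43: smallest pos >= 43 is 55 -> NA
Op 8: route key 52: smallest pos >= 52 is 55 -> NA
Op 9: route key 96: none >= 96, wrap to smallest pos 37 -> ND
Op 10: route key 21: smallest pos >= 21 is 37 -> ND
Op 11: route key 78: smallest pos >= 78 is 91 -> NB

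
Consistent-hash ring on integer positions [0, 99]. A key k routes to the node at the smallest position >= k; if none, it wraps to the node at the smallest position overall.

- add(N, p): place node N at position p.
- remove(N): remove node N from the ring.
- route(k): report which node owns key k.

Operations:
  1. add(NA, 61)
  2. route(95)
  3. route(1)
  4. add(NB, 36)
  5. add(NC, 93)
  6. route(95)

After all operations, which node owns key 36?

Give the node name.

Answer: NB

Derivation:
Op 1: add NA@61 -> ring=[61:NA]
Op 2: route key 95: none >= 95, wrap to smallest pos 61 -> NA
Op 3: route key 1: smallest pos >= 1 is 61 -> NA
Op 4: add NB@36 -> ring=[36:NB,61:NA]
Op 5: add NC@93 -> ring=[36:NB,61:NA,93:NC]
Op 6: route key 95: none >= 95, wrap to smallest pos 36 -> NB
Final route key 36: smallest pos >= 36 is 36 -> NB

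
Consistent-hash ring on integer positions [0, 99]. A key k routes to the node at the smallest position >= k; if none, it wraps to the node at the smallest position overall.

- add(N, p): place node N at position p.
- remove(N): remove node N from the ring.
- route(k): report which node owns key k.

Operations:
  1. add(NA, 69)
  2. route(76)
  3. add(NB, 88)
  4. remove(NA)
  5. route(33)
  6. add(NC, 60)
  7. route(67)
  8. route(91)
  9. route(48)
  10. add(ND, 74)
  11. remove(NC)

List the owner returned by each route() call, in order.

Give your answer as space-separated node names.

Answer: NA NB NB NC NC

Derivation:
Op 1: add NA@69 -> ring=[69:NA]
Op 2: route key 76: none >= 76, wrap to smallest pos 69 -> NA
Op 3: add NB@88 -> ring=[69:NA,88:NB]
Op 4: remove NA -> ring=[88:NB]
Op 5: route key 33: smallest pos >= 33 is 88 -> NB
Op 6: add NC@60 -> ring=[60:NC,88:NB]
Op 7: route key 67: smallest pos >= 67 is 88 -> NB
Op 8: route key 91: none >= 91, wrap to smallest pos 60 -> NC
Op 9: route key 48: smallest pos >= 48 is 60 -> NC
Op 10: add ND@74 -> ring=[60:NC,74:ND,88:NB]
Op 11: remove NC -> ring=[74:ND,88:NB]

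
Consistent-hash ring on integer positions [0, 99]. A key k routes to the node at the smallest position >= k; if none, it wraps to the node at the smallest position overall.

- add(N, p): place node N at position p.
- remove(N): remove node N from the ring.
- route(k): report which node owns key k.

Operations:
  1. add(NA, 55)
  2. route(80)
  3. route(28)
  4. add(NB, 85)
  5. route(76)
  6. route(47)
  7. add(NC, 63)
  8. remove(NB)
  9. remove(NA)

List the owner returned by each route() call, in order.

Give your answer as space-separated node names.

Op 1: add NA@55 -> ring=[55:NA]
Op 2: route key 80: none >= 80, wrap to smallest pos 55 -> NA
Op 3: route key 28: smallest pos >= 28 is 55 -> NA
Op 4: add NB@85 -> ring=[55:NA,85:NB]
Op 5: route key 76: smallest pos >= 76 is 85 -> NB
Op 6: route key 47: smallest pos >= 47 is 55 -> NA
Op 7: add NC@63 -> ring=[55:NA,63:NC,85:NB]
Op 8: remove NB -> ring=[55:NA,63:NC]
Op 9: remove NA -> ring=[63:NC]

Answer: NA NA NB NA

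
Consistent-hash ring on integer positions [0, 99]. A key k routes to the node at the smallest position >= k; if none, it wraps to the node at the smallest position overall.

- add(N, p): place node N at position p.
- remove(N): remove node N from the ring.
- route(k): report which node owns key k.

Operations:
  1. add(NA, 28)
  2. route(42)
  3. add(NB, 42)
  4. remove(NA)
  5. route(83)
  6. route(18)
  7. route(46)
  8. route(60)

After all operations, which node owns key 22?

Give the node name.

Answer: NB

Derivation:
Op 1: add NA@28 -> ring=[28:NA]
Op 2: route key 42: none >= 42, wrap to smallest pos 28 -> NA
Op 3: add NB@42 -> ring=[28:NA,42:NB]
Op 4: remove NA -> ring=[42:NB]
Op 5: route key 83: none >= 83, wrap to smallest pos 42 -> NB
Op 6: route key 18: smallest pos >= 18 is 42 -> NB
Op 7: route key 46: none >= 46, wrap to smallest pos 42 -> NB
Op 8: route key 60: none >= 60, wrap to smallest pos 42 -> NB
Final route key 22: smallest pos >= 22 is 42 -> NB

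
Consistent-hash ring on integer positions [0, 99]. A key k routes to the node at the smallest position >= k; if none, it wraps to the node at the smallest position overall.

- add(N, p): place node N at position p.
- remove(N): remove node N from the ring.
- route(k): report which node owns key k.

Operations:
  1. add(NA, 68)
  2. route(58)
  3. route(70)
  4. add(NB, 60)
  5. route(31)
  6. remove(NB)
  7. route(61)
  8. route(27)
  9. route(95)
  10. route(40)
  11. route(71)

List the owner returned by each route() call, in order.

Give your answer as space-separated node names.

Answer: NA NA NB NA NA NA NA NA

Derivation:
Op 1: add NA@68 -> ring=[68:NA]
Op 2: route key 58: smallest pos >= 58 is 68 -> NA
Op 3: route key 70: none >= 70, wrap to smallest pos 68 -> NA
Op 4: add NB@60 -> ring=[60:NB,68:NA]
Op 5: route key 31: smallest pos >= 31 is 60 -> NB
Op 6: remove NB -> ring=[68:NA]
Op 7: route key 61: smallest pos >= 61 is 68 -> NA
Op 8: route key 27: smallest pos >= 27 is 68 -> NA
Op 9: route key 95: none >= 95, wrap to smallest pos 68 -> NA
Op 10: route key 40: smallest pos >= 40 is 68 -> NA
Op 11: route key 71: none >= 71, wrap to smallest pos 68 -> NA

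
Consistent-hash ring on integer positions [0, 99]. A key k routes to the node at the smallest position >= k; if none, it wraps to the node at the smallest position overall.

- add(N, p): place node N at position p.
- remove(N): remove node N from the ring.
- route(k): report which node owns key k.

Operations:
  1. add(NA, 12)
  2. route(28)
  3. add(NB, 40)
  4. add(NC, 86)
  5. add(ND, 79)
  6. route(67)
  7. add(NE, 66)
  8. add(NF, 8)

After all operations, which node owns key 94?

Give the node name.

Answer: NF

Derivation:
Op 1: add NA@12 -> ring=[12:NA]
Op 2: route key 28: none >= 28, wrap to smallest pos 12 -> NA
Op 3: add NB@40 -> ring=[12:NA,40:NB]
Op 4: add NC@86 -> ring=[12:NA,40:NB,86:NC]
Op 5: add ND@79 -> ring=[12:NA,40:NB,79:ND,86:NC]
Op 6: route key 67: smallest pos >= 67 is 79 -> ND
Op 7: add NE@66 -> ring=[12:NA,40:NB,66:NE,79:ND,86:NC]
Op 8: add NF@8 -> ring=[8:NF,12:NA,40:NB,66:NE,79:ND,86:NC]
Final route key 94: none >= 94, wrap to smallest pos 8 -> NF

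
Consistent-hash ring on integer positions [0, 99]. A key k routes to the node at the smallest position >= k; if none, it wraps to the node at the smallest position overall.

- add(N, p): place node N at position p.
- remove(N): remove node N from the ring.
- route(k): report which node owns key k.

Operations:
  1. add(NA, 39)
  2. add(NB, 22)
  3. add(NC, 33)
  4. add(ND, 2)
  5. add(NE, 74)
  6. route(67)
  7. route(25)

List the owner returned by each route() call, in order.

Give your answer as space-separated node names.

Answer: NE NC

Derivation:
Op 1: add NA@39 -> ring=[39:NA]
Op 2: add NB@22 -> ring=[22:NB,39:NA]
Op 3: add NC@33 -> ring=[22:NB,33:NC,39:NA]
Op 4: add ND@2 -> ring=[2:ND,22:NB,33:NC,39:NA]
Op 5: add NE@74 -> ring=[2:ND,22:NB,33:NC,39:NA,74:NE]
Op 6: route key 67: smallest pos >= 67 is 74 -> NE
Op 7: route key 25: smallest pos >= 25 is 33 -> NC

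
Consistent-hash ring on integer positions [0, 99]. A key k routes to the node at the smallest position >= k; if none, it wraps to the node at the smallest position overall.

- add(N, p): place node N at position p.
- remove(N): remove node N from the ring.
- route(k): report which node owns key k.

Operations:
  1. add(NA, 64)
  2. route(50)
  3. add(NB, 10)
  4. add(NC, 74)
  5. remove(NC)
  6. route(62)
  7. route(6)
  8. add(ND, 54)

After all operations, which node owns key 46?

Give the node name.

Op 1: add NA@64 -> ring=[64:NA]
Op 2: route key 50: smallest pos >= 50 is 64 -> NA
Op 3: add NB@10 -> ring=[10:NB,64:NA]
Op 4: add NC@74 -> ring=[10:NB,64:NA,74:NC]
Op 5: remove NC -> ring=[10:NB,64:NA]
Op 6: route key 62: smallest pos >= 62 is 64 -> NA
Op 7: route key 6: smallest pos >= 6 is 10 -> NB
Op 8: add ND@54 -> ring=[10:NB,54:ND,64:NA]
Final route key 46: smallest pos >= 46 is 54 -> ND

Answer: ND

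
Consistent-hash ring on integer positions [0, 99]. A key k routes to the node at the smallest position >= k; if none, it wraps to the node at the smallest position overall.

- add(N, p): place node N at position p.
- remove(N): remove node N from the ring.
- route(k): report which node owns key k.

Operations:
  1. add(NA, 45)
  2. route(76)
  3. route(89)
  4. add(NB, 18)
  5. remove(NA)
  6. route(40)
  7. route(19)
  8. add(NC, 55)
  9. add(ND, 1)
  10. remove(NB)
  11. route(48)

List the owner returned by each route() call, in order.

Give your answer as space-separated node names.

Answer: NA NA NB NB NC

Derivation:
Op 1: add NA@45 -> ring=[45:NA]
Op 2: route key 76: none >= 76, wrap to smallest pos 45 -> NA
Op 3: route key 89: none >= 89, wrap to smallest pos 45 -> NA
Op 4: add NB@18 -> ring=[18:NB,45:NA]
Op 5: remove NA -> ring=[18:NB]
Op 6: route key 40: none >= 40, wrap to smallest pos 18 -> NB
Op 7: route key 19: none >= 19, wrap to smallest pos 18 -> NB
Op 8: add NC@55 -> ring=[18:NB,55:NC]
Op 9: add ND@1 -> ring=[1:ND,18:NB,55:NC]
Op 10: remove NB -> ring=[1:ND,55:NC]
Op 11: route key 48: smallest pos >= 48 is 55 -> NC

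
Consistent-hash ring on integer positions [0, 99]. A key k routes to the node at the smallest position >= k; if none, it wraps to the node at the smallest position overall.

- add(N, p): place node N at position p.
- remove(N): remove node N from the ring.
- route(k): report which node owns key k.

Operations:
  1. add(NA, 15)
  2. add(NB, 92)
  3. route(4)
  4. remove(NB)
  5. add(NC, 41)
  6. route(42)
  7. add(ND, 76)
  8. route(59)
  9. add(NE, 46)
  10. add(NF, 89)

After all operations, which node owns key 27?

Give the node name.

Answer: NC

Derivation:
Op 1: add NA@15 -> ring=[15:NA]
Op 2: add NB@92 -> ring=[15:NA,92:NB]
Op 3: route key 4: smallest pos >= 4 is 15 -> NA
Op 4: remove NB -> ring=[15:NA]
Op 5: add NC@41 -> ring=[15:NA,41:NC]
Op 6: route key 42: none >= 42, wrap to smallest pos 15 -> NA
Op 7: add ND@76 -> ring=[15:NA,41:NC,76:ND]
Op 8: route key 59: smallest pos >= 59 is 76 -> ND
Op 9: add NE@46 -> ring=[15:NA,41:NC,46:NE,76:ND]
Op 10: add NF@89 -> ring=[15:NA,41:NC,46:NE,76:ND,89:NF]
Final route key 27: smallest pos >= 27 is 41 -> NC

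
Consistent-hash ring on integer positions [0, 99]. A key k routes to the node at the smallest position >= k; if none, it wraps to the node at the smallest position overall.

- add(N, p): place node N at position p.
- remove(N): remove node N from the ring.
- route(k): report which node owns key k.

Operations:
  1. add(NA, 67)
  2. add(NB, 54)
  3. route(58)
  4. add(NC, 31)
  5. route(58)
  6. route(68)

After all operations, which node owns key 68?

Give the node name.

Answer: NC

Derivation:
Op 1: add NA@67 -> ring=[67:NA]
Op 2: add NB@54 -> ring=[54:NB,67:NA]
Op 3: route key 58: smallest pos >= 58 is 67 -> NA
Op 4: add NC@31 -> ring=[31:NC,54:NB,67:NA]
Op 5: route key 58: smallest pos >= 58 is 67 -> NA
Op 6: route key 68: none >= 68, wrap to smallest pos 31 -> NC
Final route key 68: none >= 68, wrap to smallest pos 31 -> NC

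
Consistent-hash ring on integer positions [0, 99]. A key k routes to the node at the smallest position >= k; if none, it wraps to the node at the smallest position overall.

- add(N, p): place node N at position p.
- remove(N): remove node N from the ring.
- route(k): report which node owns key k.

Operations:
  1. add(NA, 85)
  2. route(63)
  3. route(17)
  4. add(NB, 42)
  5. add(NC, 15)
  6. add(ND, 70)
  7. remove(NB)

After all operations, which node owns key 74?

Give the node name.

Answer: NA

Derivation:
Op 1: add NA@85 -> ring=[85:NA]
Op 2: route key 63: smallest pos >= 63 is 85 -> NA
Op 3: route key 17: smallest pos >= 17 is 85 -> NA
Op 4: add NB@42 -> ring=[42:NB,85:NA]
Op 5: add NC@15 -> ring=[15:NC,42:NB,85:NA]
Op 6: add ND@70 -> ring=[15:NC,42:NB,70:ND,85:NA]
Op 7: remove NB -> ring=[15:NC,70:ND,85:NA]
Final route key 74: smallest pos >= 74 is 85 -> NA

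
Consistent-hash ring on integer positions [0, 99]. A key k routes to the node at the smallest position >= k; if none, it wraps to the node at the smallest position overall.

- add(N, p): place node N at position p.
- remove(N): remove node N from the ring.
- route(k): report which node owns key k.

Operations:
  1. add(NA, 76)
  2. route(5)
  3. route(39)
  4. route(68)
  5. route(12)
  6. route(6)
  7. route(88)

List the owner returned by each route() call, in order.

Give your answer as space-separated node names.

Answer: NA NA NA NA NA NA

Derivation:
Op 1: add NA@76 -> ring=[76:NA]
Op 2: route key 5: smallest pos >= 5 is 76 -> NA
Op 3: route key 39: smallest pos >= 39 is 76 -> NA
Op 4: route key 68: smallest pos >= 68 is 76 -> NA
Op 5: route key 12: smallest pos >= 12 is 76 -> NA
Op 6: route key 6: smallest pos >= 6 is 76 -> NA
Op 7: route key 88: none >= 88, wrap to smallest pos 76 -> NA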